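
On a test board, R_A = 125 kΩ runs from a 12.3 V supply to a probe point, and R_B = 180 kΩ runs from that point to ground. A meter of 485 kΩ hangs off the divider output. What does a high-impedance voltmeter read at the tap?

The load sits in parallel with R_B: R_B‖R_L = (180 × 485) / (180 + 485) = 131.3 kΩ.
V_out = 12.3 × 131.3 / (125 + 131.3) = 12.3 × 131.3/256.3 = 6.30 V.

V_out ≈ 6.30 V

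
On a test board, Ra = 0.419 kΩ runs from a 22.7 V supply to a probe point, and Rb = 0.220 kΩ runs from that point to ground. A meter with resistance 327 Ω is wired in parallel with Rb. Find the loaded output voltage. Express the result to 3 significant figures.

V_out ≈ 5.42 V

The load sits in parallel with Rb: Rb‖R_L = (220 × 327) / (220 + 327) = 131.5 Ω.
V_out = 22.7 × 131.5 / (419 + 131.5) = 22.7 × 131.5/550.5 = 5.42 V.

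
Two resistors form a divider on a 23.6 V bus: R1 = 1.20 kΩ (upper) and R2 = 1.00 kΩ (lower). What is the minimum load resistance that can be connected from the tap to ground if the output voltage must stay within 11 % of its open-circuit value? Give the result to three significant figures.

Output resistance R_th = R1‖R2 = (1200 × 1000)/2200 = 545.5 Ω.
The fractional drop is R_th/(R_th + R_L); requiring this ≤ 0.110 gives R_L ≥ R_th(1/0.110 − 1) = 545.5 × 8.091 = 4.41 kΩ.

R_L(min) ≈ 4.41 kΩ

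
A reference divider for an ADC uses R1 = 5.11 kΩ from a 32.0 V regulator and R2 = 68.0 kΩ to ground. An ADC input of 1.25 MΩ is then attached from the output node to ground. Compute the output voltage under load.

The load sits in parallel with R2: R2‖R_L = (68.0 × 1250) / (68.0 + 1250) = 64.49 kΩ.
V_out = 32.0 × 64.49 / (5.11 + 64.49) = 32.0 × 64.49/69.60 = 29.7 V.

V_out ≈ 29.7 V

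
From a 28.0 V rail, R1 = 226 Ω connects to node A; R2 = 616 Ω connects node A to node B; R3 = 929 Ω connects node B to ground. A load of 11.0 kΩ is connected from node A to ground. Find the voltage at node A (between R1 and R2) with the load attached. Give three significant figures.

V ≈ 24.0 V

Below node A the series string R2+R3 = 1545 Ω sits in parallel with the 11000 Ω load: 1355 Ω.
V_A = 28.0 × 1355/(226 + 1355) = 24.0 V.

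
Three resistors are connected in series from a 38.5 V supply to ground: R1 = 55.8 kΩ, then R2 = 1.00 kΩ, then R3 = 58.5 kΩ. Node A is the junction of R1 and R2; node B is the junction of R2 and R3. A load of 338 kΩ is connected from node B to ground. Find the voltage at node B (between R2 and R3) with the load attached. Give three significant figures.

V ≈ 18.0 V

At node B, R3 is in parallel with the load: R3‖R_L = 49.87 kΩ.
Below node A the resistance is R2 + (R3‖R_L) = 50.87 kΩ, so V_A = 38.5 × 50.87/106.7 = 18.36 V.
Then V_B = V_A × (R3‖R_L)/(R2 + R3‖R_L) = 18.36 × 49.87/50.87 = 18.0 V.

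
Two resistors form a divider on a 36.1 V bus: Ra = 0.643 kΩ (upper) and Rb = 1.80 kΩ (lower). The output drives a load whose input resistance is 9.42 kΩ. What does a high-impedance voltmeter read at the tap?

V_out ≈ 25.3 V

The load sits in parallel with Rb: Rb‖R_L = (1800 × 9420) / (1800 + 9420) = 1511 Ω.
V_out = 36.1 × 1511 / (643 + 1511) = 36.1 × 1511/2154 = 25.3 V.
(Unloaded it would have been 26.6 V.)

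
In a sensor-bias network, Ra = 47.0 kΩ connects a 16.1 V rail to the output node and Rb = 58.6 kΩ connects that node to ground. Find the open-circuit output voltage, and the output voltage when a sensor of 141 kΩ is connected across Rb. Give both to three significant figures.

Open-circuit: V = 16.1 × 58.6/(47.0 + 58.6) = 8.93 V.
With the load, Rb becomes Rb‖R_L = 41.40 kΩ, so V = 16.1 × 41.40/88.40 = 7.54 V.

Unloaded: 8.93 V; loaded: 7.54 V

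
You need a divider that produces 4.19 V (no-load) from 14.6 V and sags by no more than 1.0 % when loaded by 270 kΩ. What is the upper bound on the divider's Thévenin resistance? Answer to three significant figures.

Loading drop = R_th/(R_th + R_L) ≤ 0.0100, so R_th ≤ R_L · ε/(1−ε) = 270 kΩ × 0.0100/0.9900 = 2.73 kΩ.

R_th ≤ 2.73 kΩ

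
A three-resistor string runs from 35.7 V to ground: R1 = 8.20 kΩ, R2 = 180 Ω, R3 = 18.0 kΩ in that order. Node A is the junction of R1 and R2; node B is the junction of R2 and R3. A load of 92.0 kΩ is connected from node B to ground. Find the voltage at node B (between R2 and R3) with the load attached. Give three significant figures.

V ≈ 22.9 V

At node B, R3 is in parallel with the load: R3‖R_L = 15050 Ω.
Below node A the resistance is R2 + (R3‖R_L) = 15230 Ω, so V_A = 35.7 × 15230/23430 = 23.21 V.
Then V_B = V_A × (R3‖R_L)/(R2 + R3‖R_L) = 23.21 × 15050/15230 = 22.9 V.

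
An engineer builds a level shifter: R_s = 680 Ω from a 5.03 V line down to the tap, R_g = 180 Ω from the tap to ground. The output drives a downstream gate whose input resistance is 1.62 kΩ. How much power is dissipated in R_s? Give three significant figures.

P ≈ 24.3 mW

Total resistance from the source is R_s + (R_g‖R_L) = 842.0 Ω, so I = 5.03/842.0 Ω = 5.974 mA.
P = I²·R_s = (5.974 mA)² × 680 Ω = 24.3 mW.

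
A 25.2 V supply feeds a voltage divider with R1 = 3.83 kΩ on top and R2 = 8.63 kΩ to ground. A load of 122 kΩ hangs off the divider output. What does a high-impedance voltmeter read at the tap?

V_out ≈ 17.1 V

The load sits in parallel with R2: R2‖R_L = (8.63 × 122) / (8.63 + 122) = 8.060 kΩ.
V_out = 25.2 × 8.060 / (3.83 + 8.060) = 25.2 × 8.060/11.89 = 17.1 V.
(Unloaded it would have been 17.5 V.)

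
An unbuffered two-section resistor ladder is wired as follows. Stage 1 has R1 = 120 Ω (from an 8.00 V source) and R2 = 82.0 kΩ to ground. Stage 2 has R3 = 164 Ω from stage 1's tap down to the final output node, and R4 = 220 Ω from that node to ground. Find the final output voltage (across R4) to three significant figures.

V_out ≈ 3.49 V

Stage 2 presents R3+R4 = 384.0 Ω as a load on stage 1's tap.
Stage 1's lower leg becomes R2‖(R3+R4) = 382.2 Ω, so V_mid = 8.00 × 382.2/502.2 = 6.088 V.
Stage 2 is itself unloaded: V_out = V_mid × R4/(R3+R4) = 6.088 × 220/384.0 = 3.49 V.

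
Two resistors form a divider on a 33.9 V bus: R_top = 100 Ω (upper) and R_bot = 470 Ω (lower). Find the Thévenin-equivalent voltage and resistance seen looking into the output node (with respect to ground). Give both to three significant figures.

V_th is the open-circuit tap voltage: 33.9 × 470/(100 + 470) = 28.0 V.
With the supply zeroed, R_top and R_bot appear in parallel from the tap: R_th = R_top‖R_bot = (100 × 470)/570.0 = 82.5 Ω.

V_th = 28.0 V, R_th = 82.5 Ω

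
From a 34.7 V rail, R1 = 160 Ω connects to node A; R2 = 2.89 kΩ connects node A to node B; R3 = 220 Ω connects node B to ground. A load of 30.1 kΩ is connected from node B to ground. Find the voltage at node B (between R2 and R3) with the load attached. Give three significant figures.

At node B, R3 is in parallel with the load: R3‖R_L = 218.4 Ω.
Below node A the resistance is R2 + (R3‖R_L) = 3108 Ω, so V_A = 34.7 × 3108/3268 = 33.00 V.
Then V_B = V_A × (R3‖R_L)/(R2 + R3‖R_L) = 33.00 × 218.4/3108 = 2.32 V.

V ≈ 2.32 V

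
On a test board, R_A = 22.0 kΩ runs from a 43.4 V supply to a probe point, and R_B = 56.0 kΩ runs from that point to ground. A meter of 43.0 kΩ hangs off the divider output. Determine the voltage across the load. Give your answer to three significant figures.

V_out ≈ 22.8 V

The load sits in parallel with R_B: R_B‖R_L = (56.0 × 43.0) / (56.0 + 43.0) = 24.32 kΩ.
V_out = 43.4 × 24.32 / (22.0 + 24.32) = 43.4 × 24.32/46.32 = 22.8 V.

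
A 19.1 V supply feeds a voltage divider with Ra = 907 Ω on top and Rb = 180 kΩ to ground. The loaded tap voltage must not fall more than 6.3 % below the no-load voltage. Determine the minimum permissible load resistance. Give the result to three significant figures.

Output resistance R_th = Ra‖Rb = (907 × 180000)/180900 = 902.5 Ω.
The fractional drop is R_th/(R_th + R_L); requiring this ≤ 0.0630 gives R_L ≥ R_th(1/0.0630 − 1) = 902.5 × 14.87 = 13.4 kΩ.

R_L(min) ≈ 13.4 kΩ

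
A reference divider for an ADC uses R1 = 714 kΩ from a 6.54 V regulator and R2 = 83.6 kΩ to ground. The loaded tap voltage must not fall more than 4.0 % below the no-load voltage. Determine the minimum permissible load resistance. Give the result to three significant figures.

R_L(min) ≈ 1.80 MΩ

Output resistance R_th = R1‖R2 = (714 × 83.6)/797.6 = 74.84 kΩ.
The fractional drop is R_th/(R_th + R_L); requiring this ≤ 0.0400 gives R_L ≥ R_th(1/0.0400 − 1) = 74.84 × 24.00 = 1.80 MΩ.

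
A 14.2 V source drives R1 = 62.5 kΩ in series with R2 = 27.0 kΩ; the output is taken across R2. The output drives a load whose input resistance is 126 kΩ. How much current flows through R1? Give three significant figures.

I ≈ 0.168 mA

R2‖R_L = 22.24 kΩ, so the source sees R1 + R2‖R_L = 84.74 kΩ.
I = 14.2 V / 84.74 kΩ = 0.168 mA.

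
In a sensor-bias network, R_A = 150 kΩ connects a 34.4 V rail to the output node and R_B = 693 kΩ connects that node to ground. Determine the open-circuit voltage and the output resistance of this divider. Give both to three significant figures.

V_th = 28.3 V, R_th = 123 kΩ

V_th is the open-circuit tap voltage: 34.4 × 693/(150 + 693) = 28.3 V.
With the supply zeroed, R_A and R_B appear in parallel from the tap: R_th = R_A‖R_B = (150 × 693)/843.0 = 123 kΩ.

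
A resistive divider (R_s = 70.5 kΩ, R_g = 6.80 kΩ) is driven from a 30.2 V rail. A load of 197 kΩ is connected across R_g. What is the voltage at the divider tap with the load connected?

V_out ≈ 2.58 V

The load sits in parallel with R_g: R_g‖R_L = (6.80 × 197) / (6.80 + 197) = 6.573 kΩ.
V_out = 30.2 × 6.573 / (70.5 + 6.573) = 30.2 × 6.573/77.07 = 2.58 V.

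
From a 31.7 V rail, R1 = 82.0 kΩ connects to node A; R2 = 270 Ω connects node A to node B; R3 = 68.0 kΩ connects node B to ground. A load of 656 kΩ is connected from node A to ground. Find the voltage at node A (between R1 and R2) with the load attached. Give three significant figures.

Below node A the series string R2+R3 = 68270 Ω sits in parallel with the 656000 Ω load: 61830 Ω.
V_A = 31.7 × 61830/(82000 + 61830) = 13.6 V.

V ≈ 13.6 V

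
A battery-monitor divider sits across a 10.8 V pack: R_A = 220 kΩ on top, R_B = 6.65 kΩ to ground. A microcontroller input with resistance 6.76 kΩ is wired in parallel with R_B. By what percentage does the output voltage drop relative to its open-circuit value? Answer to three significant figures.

Unloaded V = 10.8 × 6.65/226.7 = 0.3169 V.
Loaded: R_B‖R_L = 3.352 kΩ, giving V = 10.8 × 3.352/223.4 = 0.1621 V.
Drop = (0.3169 − 0.1621) / 0.3169 = 48.8 %.

48.8 %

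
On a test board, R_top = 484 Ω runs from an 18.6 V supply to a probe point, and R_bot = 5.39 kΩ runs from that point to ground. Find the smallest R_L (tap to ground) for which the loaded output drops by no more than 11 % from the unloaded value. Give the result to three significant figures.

R_L(min) ≈ 3.59 kΩ

Output resistance R_th = R_top‖R_bot = (484 × 5390)/5874 = 444.1 Ω.
The fractional drop is R_th/(R_th + R_L); requiring this ≤ 0.110 gives R_L ≥ R_th(1/0.110 − 1) = 444.1 × 8.091 = 3.59 kΩ.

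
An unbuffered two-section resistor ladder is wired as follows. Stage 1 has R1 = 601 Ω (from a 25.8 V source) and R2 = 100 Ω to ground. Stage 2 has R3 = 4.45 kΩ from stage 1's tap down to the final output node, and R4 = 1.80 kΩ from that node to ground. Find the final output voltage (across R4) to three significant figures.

Stage 2 presents R3+R4 = 6250 Ω as a load on stage 1's tap.
Stage 1's lower leg becomes R2‖(R3+R4) = 98.43 Ω, so V_mid = 25.8 × 98.43/699.4 = 3.631 V.
Stage 2 is itself unloaded: V_out = V_mid × R4/(R3+R4) = 3.631 × 1800/6250 = 1.05 V.

V_out ≈ 1.05 V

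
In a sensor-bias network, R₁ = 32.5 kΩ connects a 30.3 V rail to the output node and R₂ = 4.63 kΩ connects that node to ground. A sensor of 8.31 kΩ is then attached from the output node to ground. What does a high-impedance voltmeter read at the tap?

V_out ≈ 2.54 V

The load sits in parallel with R₂: R₂‖R_L = (4.63 × 8.31) / (4.63 + 8.31) = 2.973 kΩ.
V_out = 30.3 × 2.973 / (32.5 + 2.973) = 30.3 × 2.973/35.47 = 2.54 V.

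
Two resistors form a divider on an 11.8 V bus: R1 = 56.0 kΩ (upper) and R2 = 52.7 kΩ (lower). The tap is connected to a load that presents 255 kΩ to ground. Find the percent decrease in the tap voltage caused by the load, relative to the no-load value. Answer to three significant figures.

9.62 %

The divider's output (Thévenin) resistance is R1‖R2 = 27.15 kΩ.
Fractional drop under load = R_th/(R_th + R_L) = 27.15 / (27.15 + 255) = 0.09623.
So the output falls by 9.62 %.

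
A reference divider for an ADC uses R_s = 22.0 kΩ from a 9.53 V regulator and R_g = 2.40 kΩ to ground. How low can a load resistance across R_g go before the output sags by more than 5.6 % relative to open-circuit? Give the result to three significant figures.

R_L(min) ≈ 36.5 kΩ

Output resistance R_th = R_s‖R_g = (22.0 × 2.40)/24.40 = 2.164 kΩ.
The fractional drop is R_th/(R_th + R_L); requiring this ≤ 0.0560 gives R_L ≥ R_th(1/0.0560 − 1) = 2.164 × 16.86 = 36.5 kΩ.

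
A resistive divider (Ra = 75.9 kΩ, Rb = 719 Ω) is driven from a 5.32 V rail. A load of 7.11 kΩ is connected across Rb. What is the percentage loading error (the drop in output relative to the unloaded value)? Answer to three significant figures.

Unloaded V = 5.32 × 719/76620 = 0.049923 V.
Loaded: Rb‖R_L = 653.0 Ω, giving V = 5.32 × 653.0/76550 = 0.045378 V.
Drop = (0.049923 − 0.045378) / 0.049923 = 9.11 %.

9.11 %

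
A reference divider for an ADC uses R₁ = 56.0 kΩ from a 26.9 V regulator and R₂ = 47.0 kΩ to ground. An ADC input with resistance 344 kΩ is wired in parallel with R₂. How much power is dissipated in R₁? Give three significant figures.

Total resistance from the source is R₁ + (R₂‖R_L) = 97.35 kΩ, so I = 26.9/97.35 kΩ = 0.2763 mA.
P = I²·R₁ = (0.2763 mA)² × 56.0 kΩ = 4.28 mW.

P ≈ 4.28 mW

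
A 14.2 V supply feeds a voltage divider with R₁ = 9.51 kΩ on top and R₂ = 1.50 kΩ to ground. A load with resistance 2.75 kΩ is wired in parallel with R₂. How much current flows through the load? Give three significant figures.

R₂‖R_L = 0.9706 kΩ; V_out = 14.2 × 0.9706/10.48 = 1.315 V.
I_L = V_out / R_L = 1.315 / 2.75 kΩ = 0.478 mA.

I_L ≈ 0.478 mA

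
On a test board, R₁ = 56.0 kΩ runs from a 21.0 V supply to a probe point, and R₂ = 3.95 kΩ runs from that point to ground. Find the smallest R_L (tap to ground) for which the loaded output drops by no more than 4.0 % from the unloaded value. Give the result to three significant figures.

R_L(min) ≈ 88.6 kΩ

Output resistance R_th = R₁‖R₂ = (56.0 × 3.95)/59.95 = 3.690 kΩ.
The fractional drop is R_th/(R_th + R_L); requiring this ≤ 0.0400 gives R_L ≥ R_th(1/0.0400 − 1) = 3.690 × 24.00 = 88.6 kΩ.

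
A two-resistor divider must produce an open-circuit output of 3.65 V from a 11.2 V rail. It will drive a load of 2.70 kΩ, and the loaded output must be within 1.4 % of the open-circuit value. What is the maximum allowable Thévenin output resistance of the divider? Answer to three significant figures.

R_th ≤ 38.3 Ω

Loading drop = R_th/(R_th + R_L) ≤ 0.0140, so R_th ≤ R_L · ε/(1−ε) = 2.70 kΩ × 0.0140/0.9860 = 38.3 Ω.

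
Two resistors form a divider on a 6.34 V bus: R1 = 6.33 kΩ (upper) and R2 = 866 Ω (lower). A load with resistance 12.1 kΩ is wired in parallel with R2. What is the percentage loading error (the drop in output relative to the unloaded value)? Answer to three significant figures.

The divider's output (Thévenin) resistance is R1‖R2 = 761.8 Ω.
Fractional drop under load = R_th/(R_th + R_L) = 761.8 / (761.8 + 12100) = 0.05923.
So the output falls by 5.92 %.

5.92 %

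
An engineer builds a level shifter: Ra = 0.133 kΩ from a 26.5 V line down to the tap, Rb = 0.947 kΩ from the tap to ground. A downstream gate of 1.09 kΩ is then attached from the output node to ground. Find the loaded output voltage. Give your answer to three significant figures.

The load sits in parallel with Rb: Rb‖R_L = (947 × 1090) / (947 + 1090) = 506.7 Ω.
V_out = 26.5 × 506.7 / (133 + 506.7) = 26.5 × 506.7/639.7 = 21.0 V.
(Unloaded it would have been 23.2 V.)

V_out ≈ 21.0 V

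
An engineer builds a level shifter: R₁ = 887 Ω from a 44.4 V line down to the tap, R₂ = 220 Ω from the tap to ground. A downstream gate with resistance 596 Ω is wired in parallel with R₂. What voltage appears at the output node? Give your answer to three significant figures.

V_out ≈ 6.81 V

The load sits in parallel with R₂: R₂‖R_L = (220 × 596) / (220 + 596) = 160.7 Ω.
V_out = 44.4 × 160.7 / (887 + 160.7) = 44.4 × 160.7/1048 = 6.81 V.
(Unloaded it would have been 8.82 V.)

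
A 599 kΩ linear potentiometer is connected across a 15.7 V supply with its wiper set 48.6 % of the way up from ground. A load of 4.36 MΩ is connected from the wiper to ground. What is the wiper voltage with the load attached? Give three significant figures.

V ≈ 7.38 V

The wiper splits the pot into (1−α)R = 307.9 kΩ above and αR = 291.1 kΩ below.
Lower section ‖ load = 272.9 kΩ.
V_wiper = 15.7 × 272.9/(307.9 + 272.9) = 7.38 V.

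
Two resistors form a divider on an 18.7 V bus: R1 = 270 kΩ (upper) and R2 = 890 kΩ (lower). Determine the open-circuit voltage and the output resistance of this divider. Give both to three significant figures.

V_th is the open-circuit tap voltage: 18.7 × 890/(270 + 890) = 14.3 V.
With the supply zeroed, R1 and R2 appear in parallel from the tap: R_th = R1‖R2 = (270 × 890)/1160 = 207 kΩ.

V_th = 14.3 V, R_th = 207 kΩ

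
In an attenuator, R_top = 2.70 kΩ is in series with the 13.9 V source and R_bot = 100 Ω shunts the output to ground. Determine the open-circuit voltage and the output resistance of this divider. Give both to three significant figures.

V_th is the open-circuit tap voltage: 13.9 × 100/(2700 + 100) = 0.496 V.
With the supply zeroed, R_top and R_bot appear in parallel from the tap: R_th = R_top‖R_bot = (2700 × 100)/2800 = 96.4 Ω.

V_th = 0.496 V, R_th = 96.4 Ω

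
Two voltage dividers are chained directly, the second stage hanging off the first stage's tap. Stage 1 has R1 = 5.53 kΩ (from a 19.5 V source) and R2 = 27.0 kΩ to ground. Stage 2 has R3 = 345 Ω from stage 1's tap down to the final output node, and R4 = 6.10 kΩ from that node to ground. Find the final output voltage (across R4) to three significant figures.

Stage 2 presents R3+R4 = 6445 Ω as a load on stage 1's tap.
Stage 1's lower leg becomes R2‖(R3+R4) = 5203 Ω, so V_mid = 19.5 × 5203/10730 = 9.453 V.
Stage 2 is itself unloaded: V_out = V_mid × R4/(R3+R4) = 9.453 × 6100/6445 = 8.95 V.

V_out ≈ 8.95 V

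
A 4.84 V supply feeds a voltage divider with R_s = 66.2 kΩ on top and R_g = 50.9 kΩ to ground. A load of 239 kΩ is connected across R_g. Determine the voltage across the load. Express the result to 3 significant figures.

V_out ≈ 1.88 V

The load sits in parallel with R_g: R_g‖R_L = (50.9 × 239) / (50.9 + 239) = 41.96 kΩ.
V_out = 4.84 × 41.96 / (66.2 + 41.96) = 4.84 × 41.96/108.2 = 1.88 V.
(Unloaded it would have been 2.10 V.)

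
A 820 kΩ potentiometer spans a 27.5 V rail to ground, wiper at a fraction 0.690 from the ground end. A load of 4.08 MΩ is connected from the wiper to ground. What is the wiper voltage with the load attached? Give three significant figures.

The wiper splits the pot into (1−α)R = 254.2 kΩ above and αR = 565.8 kΩ below.
Lower section ‖ load = 496.9 kΩ.
V_wiper = 27.5 × 496.9/(254.2 + 496.9) = 18.2 V.

V ≈ 18.2 V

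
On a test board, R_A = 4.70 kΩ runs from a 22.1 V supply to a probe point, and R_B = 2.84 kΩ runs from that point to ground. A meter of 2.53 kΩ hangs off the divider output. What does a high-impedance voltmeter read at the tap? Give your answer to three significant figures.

V_out ≈ 4.90 V

The load sits in parallel with R_B: R_B‖R_L = (2.84 × 2.53) / (2.84 + 2.53) = 1.338 kΩ.
V_out = 22.1 × 1.338 / (4.70 + 1.338) = 22.1 × 1.338/6.038 = 4.90 V.
(Unloaded it would have been 8.32 V.)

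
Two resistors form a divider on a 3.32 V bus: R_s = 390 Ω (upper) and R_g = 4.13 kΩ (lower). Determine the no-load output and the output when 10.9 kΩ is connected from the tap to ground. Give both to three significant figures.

Open-circuit: V = 3.32 × 4130/(390 + 4130) = 3.03 V.
With the load, R_g becomes R_g‖R_L = 2995 Ω, so V = 3.32 × 2995/3385 = 2.94 V.

Unloaded: 3.03 V; loaded: 2.94 V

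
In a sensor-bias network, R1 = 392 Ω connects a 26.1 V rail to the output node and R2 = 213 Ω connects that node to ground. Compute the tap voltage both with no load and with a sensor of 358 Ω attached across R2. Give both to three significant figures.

Unloaded: 9.19 V; loaded: 6.63 V

Open-circuit: V = 26.1 × 213/(392 + 213) = 9.19 V.
With the load, R2 becomes R2‖R_L = 133.5 Ω, so V = 26.1 × 133.5/525.5 = 6.63 V.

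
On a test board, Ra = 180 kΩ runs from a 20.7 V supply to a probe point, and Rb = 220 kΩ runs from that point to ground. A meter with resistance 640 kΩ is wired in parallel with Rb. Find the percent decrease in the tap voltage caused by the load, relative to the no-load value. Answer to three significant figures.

The divider's output (Thévenin) resistance is Ra‖Rb = 99.00 kΩ.
Fractional drop under load = R_th/(R_th + R_L) = 99.00 / (99.00 + 640) = 0.1340.
So the output falls by 13.4 %.

13.4 %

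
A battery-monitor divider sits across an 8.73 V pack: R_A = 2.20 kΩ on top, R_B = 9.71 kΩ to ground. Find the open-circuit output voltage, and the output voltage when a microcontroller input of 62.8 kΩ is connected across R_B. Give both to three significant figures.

Open-circuit: V = 8.73 × 9.71/(2.20 + 9.71) = 7.12 V.
With the load, R_B becomes R_B‖R_L = 8.410 kΩ, so V = 8.73 × 8.410/10.61 = 6.92 V.

Unloaded: 7.12 V; loaded: 6.92 V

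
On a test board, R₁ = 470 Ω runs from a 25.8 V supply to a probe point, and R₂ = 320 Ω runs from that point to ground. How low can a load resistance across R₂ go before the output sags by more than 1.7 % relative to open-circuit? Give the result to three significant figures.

Output resistance R_th = R₁‖R₂ = (470 × 320)/790.0 = 190.4 Ω.
The fractional drop is R_th/(R_th + R_L); requiring this ≤ 0.0170 gives R_L ≥ R_th(1/0.0170 − 1) = 190.4 × 57.82 = 11.0 kΩ.

R_L(min) ≈ 11.0 kΩ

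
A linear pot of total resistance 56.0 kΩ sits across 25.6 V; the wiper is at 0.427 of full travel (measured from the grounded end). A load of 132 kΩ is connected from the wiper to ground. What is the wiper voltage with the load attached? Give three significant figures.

The wiper splits the pot into (1−α)R = 32.09 kΩ above and αR = 23.91 kΩ below.
Lower section ‖ load = 20.24 kΩ.
V_wiper = 25.6 × 20.24/(32.09 + 20.24) = 9.90 V.

V ≈ 9.90 V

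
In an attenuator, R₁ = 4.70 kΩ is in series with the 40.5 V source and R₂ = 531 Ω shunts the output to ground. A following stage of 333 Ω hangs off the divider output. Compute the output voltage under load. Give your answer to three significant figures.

V_out ≈ 1.69 V

The load sits in parallel with R₂: R₂‖R_L = (531 × 333) / (531 + 333) = 204.7 Ω.
V_out = 40.5 × 204.7 / (4700 + 204.7) = 40.5 × 204.7/4905 = 1.69 V.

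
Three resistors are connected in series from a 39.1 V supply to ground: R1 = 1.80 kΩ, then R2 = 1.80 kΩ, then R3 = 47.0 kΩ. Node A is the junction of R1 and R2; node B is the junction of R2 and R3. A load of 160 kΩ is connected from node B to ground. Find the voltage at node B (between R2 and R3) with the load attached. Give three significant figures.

V ≈ 35.6 V

At node B, R3 is in parallel with the load: R3‖R_L = 36.33 kΩ.
Below node A the resistance is R2 + (R3‖R_L) = 38.13 kΩ, so V_A = 39.1 × 38.13/39.93 = 37.34 V.
Then V_B = V_A × (R3‖R_L)/(R2 + R3‖R_L) = 37.34 × 36.33/38.13 = 35.6 V.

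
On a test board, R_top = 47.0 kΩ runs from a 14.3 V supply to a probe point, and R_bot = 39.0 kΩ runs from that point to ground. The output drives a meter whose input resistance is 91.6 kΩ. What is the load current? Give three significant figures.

R_bot‖R_L = 27.35 kΩ; V_out = 14.3 × 27.35/74.35 = 5.261 V.
I_L = V_out / R_L = 5.261 / 91.6 kΩ = 0.0574 mA.

I_L ≈ 0.0574 mA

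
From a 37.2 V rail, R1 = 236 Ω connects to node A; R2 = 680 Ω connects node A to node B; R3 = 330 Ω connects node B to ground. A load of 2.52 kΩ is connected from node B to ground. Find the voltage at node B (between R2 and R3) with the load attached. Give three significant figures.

At node B, R3 is in parallel with the load: R3‖R_L = 291.8 Ω.
Below node A the resistance is R2 + (R3‖R_L) = 971.8 Ω, so V_A = 37.2 × 971.8/1208 = 29.93 V.
Then V_B = V_A × (R3‖R_L)/(R2 + R3‖R_L) = 29.93 × 291.8/971.8 = 8.99 V.

V ≈ 8.99 V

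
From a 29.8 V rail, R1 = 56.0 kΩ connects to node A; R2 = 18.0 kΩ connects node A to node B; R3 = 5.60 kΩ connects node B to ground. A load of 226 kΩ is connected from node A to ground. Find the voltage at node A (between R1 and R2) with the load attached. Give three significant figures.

V ≈ 8.23 V

Below node A the series string R2+R3 = 23.60 kΩ sits in parallel with the 226 kΩ load: 21.37 kΩ.
V_A = 29.8 × 21.37/(56.0 + 21.37) = 8.23 V.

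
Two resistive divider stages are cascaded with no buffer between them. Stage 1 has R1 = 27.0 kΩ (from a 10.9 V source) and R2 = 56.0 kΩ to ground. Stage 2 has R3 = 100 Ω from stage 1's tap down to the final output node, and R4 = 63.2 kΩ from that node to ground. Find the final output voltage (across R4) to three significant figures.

V_out ≈ 5.70 V

Stage 2 presents R3+R4 = 63300 Ω as a load on stage 1's tap.
Stage 1's lower leg becomes R2‖(R3+R4) = 29710 Ω, so V_mid = 10.9 × 29710/56710 = 5.711 V.
Stage 2 is itself unloaded: V_out = V_mid × R4/(R3+R4) = 5.711 × 63200/63300 = 5.70 V.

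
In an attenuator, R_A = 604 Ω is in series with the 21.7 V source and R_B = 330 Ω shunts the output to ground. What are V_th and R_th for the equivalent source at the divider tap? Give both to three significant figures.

V_th is the open-circuit tap voltage: 21.7 × 330/(604 + 330) = 7.67 V.
With the supply zeroed, R_A and R_B appear in parallel from the tap: R_th = R_A‖R_B = (604 × 330)/934.0 = 213 Ω.

V_th = 7.67 V, R_th = 213 Ω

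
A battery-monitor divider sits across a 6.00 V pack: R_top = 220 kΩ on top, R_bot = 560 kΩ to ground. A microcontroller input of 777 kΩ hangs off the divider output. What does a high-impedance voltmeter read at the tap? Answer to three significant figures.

V_out ≈ 3.58 V

The load sits in parallel with R_bot: R_bot‖R_L = (560 × 777) / (560 + 777) = 325.4 kΩ.
V_out = 6.00 × 325.4 / (220 + 325.4) = 6.00 × 325.4/545.4 = 3.58 V.
(Unloaded it would have been 4.31 V.)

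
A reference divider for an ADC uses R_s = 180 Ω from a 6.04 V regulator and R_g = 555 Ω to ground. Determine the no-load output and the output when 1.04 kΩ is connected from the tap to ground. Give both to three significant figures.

Unloaded: 4.56 V; loaded: 4.03 V

Open-circuit: V = 6.04 × 555/(180 + 555) = 4.56 V.
With the load, R_g becomes R_g‖R_L = 361.9 Ω, so V = 6.04 × 361.9/541.9 = 4.03 V.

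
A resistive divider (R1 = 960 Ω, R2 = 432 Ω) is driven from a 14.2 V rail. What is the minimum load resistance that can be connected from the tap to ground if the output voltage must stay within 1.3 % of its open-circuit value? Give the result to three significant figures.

Output resistance R_th = R1‖R2 = (960 × 432)/1392 = 297.9 Ω.
The fractional drop is R_th/(R_th + R_L); requiring this ≤ 0.0130 gives R_L ≥ R_th(1/0.0130 − 1) = 297.9 × 75.92 = 22.6 kΩ.

R_L(min) ≈ 22.6 kΩ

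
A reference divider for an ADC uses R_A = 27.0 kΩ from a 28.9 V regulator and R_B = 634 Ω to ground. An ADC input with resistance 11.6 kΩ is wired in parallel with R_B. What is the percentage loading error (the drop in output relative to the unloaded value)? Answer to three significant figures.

5.07 %

The divider's output (Thévenin) resistance is R_A‖R_B = 619.5 Ω.
Fractional drop under load = R_th/(R_th + R_L) = 619.5 / (619.5 + 11600) = 0.05069.
So the output falls by 5.07 %.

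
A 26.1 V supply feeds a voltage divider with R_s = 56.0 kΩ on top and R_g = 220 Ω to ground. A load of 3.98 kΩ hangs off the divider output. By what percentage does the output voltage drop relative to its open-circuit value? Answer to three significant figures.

The divider's output (Thévenin) resistance is R_s‖R_g = 219.1 Ω.
Fractional drop under load = R_th/(R_th + R_L) = 219.1 / (219.1 + 3980) = 0.05219.
So the output falls by 5.22 %.

5.22 %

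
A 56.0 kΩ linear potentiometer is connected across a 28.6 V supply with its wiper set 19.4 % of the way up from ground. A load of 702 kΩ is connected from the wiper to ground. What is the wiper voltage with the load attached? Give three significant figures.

V ≈ 5.48 V

The wiper splits the pot into (1−α)R = 45.14 kΩ above and αR = 10.86 kΩ below.
Lower section ‖ load = 10.70 kΩ.
V_wiper = 28.6 × 10.70/(45.14 + 10.70) = 5.48 V.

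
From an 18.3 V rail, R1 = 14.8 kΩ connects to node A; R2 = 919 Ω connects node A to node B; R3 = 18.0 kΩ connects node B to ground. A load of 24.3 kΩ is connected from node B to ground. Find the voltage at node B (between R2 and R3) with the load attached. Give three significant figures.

V ≈ 7.26 V

At node B, R3 is in parallel with the load: R3‖R_L = 10340 Ω.
Below node A the resistance is R2 + (R3‖R_L) = 11260 Ω, so V_A = 18.3 × 11260/26060 = 7.907 V.
Then V_B = V_A × (R3‖R_L)/(R2 + R3‖R_L) = 7.907 × 10340/11260 = 7.26 V.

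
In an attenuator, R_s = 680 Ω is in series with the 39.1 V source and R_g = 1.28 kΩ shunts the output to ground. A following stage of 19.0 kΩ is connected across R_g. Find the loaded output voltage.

V_out ≈ 25.0 V

The load sits in parallel with R_g: R_g‖R_L = (1280 × 19000) / (1280 + 19000) = 1199 Ω.
V_out = 39.1 × 1199 / (680 + 1199) = 39.1 × 1199/1879 = 25.0 V.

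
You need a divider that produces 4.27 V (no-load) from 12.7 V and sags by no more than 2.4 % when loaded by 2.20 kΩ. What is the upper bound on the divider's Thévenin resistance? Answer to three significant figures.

Loading drop = R_th/(R_th + R_L) ≤ 0.0240, so R_th ≤ R_L · ε/(1−ε) = 2.20 kΩ × 0.0240/0.9760 = 54.1 Ω.
(Any R1, R2 with R2/(R1+R2) = 0.336 and R1‖R2 ≤ 54.1 Ω will meet the spec.)

R_th ≤ 54.1 Ω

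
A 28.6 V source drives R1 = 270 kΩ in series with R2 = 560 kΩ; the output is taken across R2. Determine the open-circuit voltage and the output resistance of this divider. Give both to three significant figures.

V_th is the open-circuit tap voltage: 28.6 × 560/(270 + 560) = 19.3 V.
With the supply zeroed, R1 and R2 appear in parallel from the tap: R_th = R1‖R2 = (270 × 560)/830.0 = 182 kΩ.

V_th = 19.3 V, R_th = 182 kΩ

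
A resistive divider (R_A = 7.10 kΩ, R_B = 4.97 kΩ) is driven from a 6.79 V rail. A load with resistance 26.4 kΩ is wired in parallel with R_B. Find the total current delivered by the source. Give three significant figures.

I ≈ 0.602 mA

R_B‖R_L = 4.183 kΩ, so the source sees R_A + R_B‖R_L = 11.28 kΩ.
I = 6.79 V / 11.28 kΩ = 0.602 mA.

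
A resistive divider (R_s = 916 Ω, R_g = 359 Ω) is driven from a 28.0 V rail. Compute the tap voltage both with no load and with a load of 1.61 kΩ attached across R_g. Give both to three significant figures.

Open-circuit: V = 28.0 × 359/(916 + 359) = 7.88 V.
With the load, R_g becomes R_g‖R_L = 293.5 Ω, so V = 28.0 × 293.5/1210 = 6.80 V.

Unloaded: 7.88 V; loaded: 6.80 V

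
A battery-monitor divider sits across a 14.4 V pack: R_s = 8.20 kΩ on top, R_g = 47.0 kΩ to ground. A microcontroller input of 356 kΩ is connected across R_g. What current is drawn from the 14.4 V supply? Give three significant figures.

R_g‖R_L = 41.52 kΩ, so the source sees R_s + R_g‖R_L = 49.72 kΩ.
I = 14.4 V / 49.72 kΩ = 0.290 mA.

I ≈ 0.290 mA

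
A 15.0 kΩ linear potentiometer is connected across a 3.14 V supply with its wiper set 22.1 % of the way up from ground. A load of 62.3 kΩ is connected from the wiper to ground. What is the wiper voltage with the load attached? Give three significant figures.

The wiper splits the pot into (1−α)R = 11.69 kΩ above and αR = 3.315 kΩ below.
Lower section ‖ load = 3.148 kΩ.
V_wiper = 3.14 × 3.148/(11.69 + 3.148) = 0.666 V.

V ≈ 0.666 V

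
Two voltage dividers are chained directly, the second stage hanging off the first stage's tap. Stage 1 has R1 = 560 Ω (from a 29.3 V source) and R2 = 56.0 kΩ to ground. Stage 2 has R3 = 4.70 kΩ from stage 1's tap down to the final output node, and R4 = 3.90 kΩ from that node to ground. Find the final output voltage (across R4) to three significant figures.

V_out ≈ 12.4 V

Stage 2 presents R3+R4 = 8600 Ω as a load on stage 1's tap.
Stage 1's lower leg becomes R2‖(R3+R4) = 7455 Ω, so V_mid = 29.3 × 7455/8015 = 27.25 V.
Stage 2 is itself unloaded: V_out = V_mid × R4/(R3+R4) = 27.25 × 3900/8600 = 12.4 V.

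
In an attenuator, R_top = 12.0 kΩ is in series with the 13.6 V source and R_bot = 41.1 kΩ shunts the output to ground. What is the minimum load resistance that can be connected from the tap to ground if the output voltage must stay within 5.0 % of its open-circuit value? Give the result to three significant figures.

R_L(min) ≈ 176 kΩ

Output resistance R_th = R_top‖R_bot = (12.0 × 41.1)/53.10 = 9.288 kΩ.
The fractional drop is R_th/(R_th + R_L); requiring this ≤ 0.0500 gives R_L ≥ R_th(1/0.0500 − 1) = 9.288 × 19.00 = 176 kΩ.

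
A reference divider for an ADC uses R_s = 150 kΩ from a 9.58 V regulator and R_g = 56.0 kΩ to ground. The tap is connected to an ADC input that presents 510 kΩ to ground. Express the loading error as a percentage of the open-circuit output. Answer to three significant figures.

7.40 %

The divider's output (Thévenin) resistance is R_s‖R_g = 40.78 kΩ.
Fractional drop under load = R_th/(R_th + R_L) = 40.78 / (40.78 + 510) = 0.07403.
So the output falls by 7.40 %.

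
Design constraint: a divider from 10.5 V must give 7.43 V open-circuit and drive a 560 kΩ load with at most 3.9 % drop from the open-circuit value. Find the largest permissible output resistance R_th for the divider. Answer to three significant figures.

R_th ≤ 22.7 kΩ

Loading drop = R_th/(R_th + R_L) ≤ 0.0390, so R_th ≤ R_L · ε/(1−ε) = 560 kΩ × 0.0390/0.9610 = 22.7 kΩ.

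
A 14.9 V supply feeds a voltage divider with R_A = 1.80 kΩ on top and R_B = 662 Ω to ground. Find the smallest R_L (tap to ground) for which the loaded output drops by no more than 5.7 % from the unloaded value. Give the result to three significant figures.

Output resistance R_th = R_A‖R_B = (1800 × 662)/2462 = 484.0 Ω.
The fractional drop is R_th/(R_th + R_L); requiring this ≤ 0.0570 gives R_L ≥ R_th(1/0.0570 − 1) = 484.0 × 16.54 = 8.01 kΩ.

R_L(min) ≈ 8.01 kΩ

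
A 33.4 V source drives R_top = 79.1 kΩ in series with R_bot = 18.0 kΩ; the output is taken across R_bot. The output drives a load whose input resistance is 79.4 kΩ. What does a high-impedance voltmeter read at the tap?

The load sits in parallel with R_bot: R_bot‖R_L = (18.0 × 79.4) / (18.0 + 79.4) = 14.67 kΩ.
V_out = 33.4 × 14.67 / (79.1 + 14.67) = 33.4 × 14.67/93.77 = 5.23 V.
(Unloaded it would have been 6.19 V.)

V_out ≈ 5.23 V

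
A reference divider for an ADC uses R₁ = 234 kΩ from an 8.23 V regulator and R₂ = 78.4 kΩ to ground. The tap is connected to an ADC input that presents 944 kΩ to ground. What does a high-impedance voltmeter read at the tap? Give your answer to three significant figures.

V_out ≈ 1.94 V

The load sits in parallel with R₂: R₂‖R_L = (78.4 × 944) / (78.4 + 944) = 72.39 kΩ.
V_out = 8.23 × 72.39 / (234 + 72.39) = 8.23 × 72.39/306.4 = 1.94 V.
(Unloaded it would have been 2.07 V.)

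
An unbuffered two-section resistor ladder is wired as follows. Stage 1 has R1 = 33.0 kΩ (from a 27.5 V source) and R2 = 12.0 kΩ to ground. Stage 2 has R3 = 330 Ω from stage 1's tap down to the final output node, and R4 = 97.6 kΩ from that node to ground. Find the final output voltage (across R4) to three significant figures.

Stage 2 presents R3+R4 = 97930 Ω as a load on stage 1's tap.
Stage 1's lower leg becomes R2‖(R3+R4) = 10690 Ω, so V_mid = 27.5 × 10690/43690 = 6.729 V.
Stage 2 is itself unloaded: V_out = V_mid × R4/(R3+R4) = 6.729 × 97600/97930 = 6.71 V.

V_out ≈ 6.71 V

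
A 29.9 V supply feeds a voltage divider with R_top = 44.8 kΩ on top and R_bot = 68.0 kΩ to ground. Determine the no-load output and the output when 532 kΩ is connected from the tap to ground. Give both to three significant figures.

Unloaded: 18.0 V; loaded: 17.2 V

Open-circuit: V = 29.9 × 68.0/(44.8 + 68.0) = 18.0 V.
With the load, R_bot becomes R_bot‖R_L = 60.29 kΩ, so V = 29.9 × 60.29/105.1 = 17.2 V.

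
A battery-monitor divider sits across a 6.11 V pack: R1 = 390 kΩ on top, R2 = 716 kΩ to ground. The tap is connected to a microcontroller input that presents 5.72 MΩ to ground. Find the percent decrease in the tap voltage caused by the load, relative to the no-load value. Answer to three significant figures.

4.23 %

The divider's output (Thévenin) resistance is R1‖R2 = 252.5 kΩ.
Fractional drop under load = R_th/(R_th + R_L) = 252.5 / (252.5 + 5720) = 0.04227.
So the output falls by 4.23 %.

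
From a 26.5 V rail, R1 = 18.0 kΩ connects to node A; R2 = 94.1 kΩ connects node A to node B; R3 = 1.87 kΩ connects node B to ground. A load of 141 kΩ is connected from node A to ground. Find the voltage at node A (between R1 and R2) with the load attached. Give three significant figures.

Below node A the series string R2+R3 = 95.97 kΩ sits in parallel with the 141 kΩ load: 57.10 kΩ.
V_A = 26.5 × 57.10/(18.0 + 57.10) = 20.1 V.

V ≈ 20.1 V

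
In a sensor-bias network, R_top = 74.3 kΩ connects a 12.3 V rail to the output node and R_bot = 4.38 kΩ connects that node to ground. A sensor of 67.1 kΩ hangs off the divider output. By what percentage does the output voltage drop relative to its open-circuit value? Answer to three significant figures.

5.81 %

The divider's output (Thévenin) resistance is R_top‖R_bot = 4.136 kΩ.
Fractional drop under load = R_th/(R_th + R_L) = 4.136 / (4.136 + 67.1) = 0.05806.
So the output falls by 5.81 %.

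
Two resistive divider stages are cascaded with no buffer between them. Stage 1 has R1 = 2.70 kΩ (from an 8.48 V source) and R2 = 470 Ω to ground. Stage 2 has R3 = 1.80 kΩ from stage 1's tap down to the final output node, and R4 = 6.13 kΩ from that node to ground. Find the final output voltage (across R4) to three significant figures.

Stage 2 presents R3+R4 = 7930 Ω as a load on stage 1's tap.
Stage 1's lower leg becomes R2‖(R3+R4) = 443.7 Ω, so V_mid = 8.48 × 443.7/3144 = 1.197 V.
Stage 2 is itself unloaded: V_out = V_mid × R4/(R3+R4) = 1.197 × 6130/7930 = 0.925 V.

V_out ≈ 0.925 V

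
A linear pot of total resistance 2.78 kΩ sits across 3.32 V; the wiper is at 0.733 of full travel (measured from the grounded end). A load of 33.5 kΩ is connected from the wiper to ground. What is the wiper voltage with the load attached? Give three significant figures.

V ≈ 2.39 V

The wiper splits the pot into (1−α)R = 742.3 Ω above and αR = 2038 Ω below.
Lower section ‖ load = 1921 Ω.
V_wiper = 3.32 × 1921/(742.3 + 1921) = 2.39 V.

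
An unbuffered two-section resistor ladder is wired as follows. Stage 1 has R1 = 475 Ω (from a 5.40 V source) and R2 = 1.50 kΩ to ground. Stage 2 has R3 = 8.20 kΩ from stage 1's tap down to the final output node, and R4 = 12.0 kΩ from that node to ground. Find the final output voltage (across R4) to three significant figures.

V_out ≈ 2.39 V

Stage 2 presents R3+R4 = 20200 Ω as a load on stage 1's tap.
Stage 1's lower leg becomes R2‖(R3+R4) = 1396 Ω, so V_mid = 5.40 × 1396/1871 = 4.029 V.
Stage 2 is itself unloaded: V_out = V_mid × R4/(R3+R4) = 4.029 × 12000/20200 = 2.39 V.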